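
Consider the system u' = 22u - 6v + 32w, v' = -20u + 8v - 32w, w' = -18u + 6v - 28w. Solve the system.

u(t) = -K_1e^(2t) - 4K_2e^(4t) + K_3e^(-4t), v(t) = 2K_1e^(2t) + 4K_2e^(4t) - K_3e^(-4t), w(t) = K_1e^(2t) + 3K_2e^(4t) - K_3e^(-4t)

Coefficient matrix A = [[22, -6, 32], [-20, 8, -32], [-18, 6, -28]].
det(A - λI) = 0 gives eigenvalues λ = 2, 4, -4.
For λ=2: eigenvector (-1,2,1).
For λ=4: eigenvector (-4,4,3).
For λ=-4: eigenvector (1,-1,-1).
General solution: K_1e^(2t)(-1,2,1) + K_2e^(4t)(-4,4,3) + K_3e^(-4t)(1,-1,-1).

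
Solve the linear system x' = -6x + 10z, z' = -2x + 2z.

Coefficient matrix A = [[-6, 10], [-2, 2]].
Characteristic polynomial det(A - λI) = λ^2 + 4λ + 8 = 0.
Eigenvalues λ = -2 ± 2i (complex conjugate pair).
For λ=-2+2i: an eigenvector is (2,1) - i(1,0) = (2 - i, 1).
A real fundamental pair from Re and Im of e^((-2+2i)t)v: X_1 = e^(-2t)(cos(2t)·(2,1) + sin(2t)·(1,0)), X_2 = e^(-2t)(sin(2t)·(2,1) - cos(2t)·(1,0)).
General solution: C_1X_1 + C_2X_2.

x(t) = C_1e^(-2t)sin(2t) + 2C_1e^(-2t)cos(2t) + 2C_2e^(-2t)sin(2t) - C_2e^(-2t)cos(2t), z(t) = C_1e^(-2t)cos(2t) + C_2e^(-2t)sin(2t)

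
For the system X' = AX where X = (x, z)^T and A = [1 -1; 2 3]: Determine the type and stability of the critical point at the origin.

A = [[1,-1],[2,3]]; det(A-λI) = λ^2 - 4λ + 5.
λ = 2 ± i: positive real part.

unstable spiral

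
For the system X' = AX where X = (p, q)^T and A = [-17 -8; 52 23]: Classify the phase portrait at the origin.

unstable spiral

A = [[-17,-8],[52,23]]; det(A-λI) = λ^2 - 6λ + 25.
λ = 3 ± 4i: positive real part.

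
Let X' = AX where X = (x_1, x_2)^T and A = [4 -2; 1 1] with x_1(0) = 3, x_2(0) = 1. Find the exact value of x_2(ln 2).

12

A = [[4,-2],[1,1]]; eigenvalues λ = 3, 2.
Eigenvectors: (2,1) for λ=3, (-1,-1) for λ=2.
From the initial condition, c_1 = 2, c_2 = 1.
x_2(ln 2) = (2)(2^3)(1) + (1)(2^2)(-1) = 12.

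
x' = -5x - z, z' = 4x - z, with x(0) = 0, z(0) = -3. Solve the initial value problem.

Coefficient matrix A = [[-5, -1], [4, -1]].
Characteristic polynomial det(A - λI) = λ^2 + 6λ + 9 = 0.
Single eigenvalue λ = -3 with algebraic multiplicity 2.
Eigenvector v = (1,-2); generalized eigenvector w with (A-λI)w=v is (1,-3).
General solution: e^(-3t)[K_1·v + K_2·(t·v + w)].
Applying x(0)=0, z(0)=-3 gives K_1=-3, K_2=3.

x(t) = 3te^(-3t), z(t) = -6te^(-3t) - 3e^(-3t)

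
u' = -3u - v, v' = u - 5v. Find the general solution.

u(t) = c_1e^(-4t) + c_2te^(-4t) - c_2e^(-4t), v(t) = c_1e^(-4t) + c_2te^(-4t) - 2c_2e^(-4t)

Coefficient matrix A = [[-3, -1], [1, -5]].
Characteristic polynomial det(A - λI) = λ^2 + 8λ + 16 = 0.
Single eigenvalue λ = -4 with algebraic multiplicity 2.
Eigenvector v = (1,1); generalized eigenvector w with (A-λI)w=v is (-1,-2).
General solution: e^(-4t)[c_1·v + c_2·(t·v + w)].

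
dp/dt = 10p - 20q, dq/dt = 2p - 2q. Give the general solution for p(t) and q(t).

p(t) = -3C_1e^(4t)sin(2t) - C_1e^(4t)cos(2t) - C_2e^(4t)sin(2t) + 3C_2e^(4t)cos(2t), q(t) = -C_1e^(4t)sin(2t) + C_2e^(4t)cos(2t)

Coefficient matrix A = [[10, -20], [2, -2]].
Characteristic polynomial det(A - λI) = λ^2 - 8λ + 20 = 0.
Eigenvalues λ = 4 ± 2i (complex conjugate pair).
For λ=4+2i: an eigenvector is (-1,0) - i(-3,-1) = (-1 + 3i, 0 + i).
A real fundamental pair from Re and Im of e^((4+2i)t)v: X_1 = e^(4t)(cos(2t)·(-1,0) + sin(2t)·(-3,-1)), X_2 = e^(4t)(sin(2t)·(-1,0) - cos(2t)·(-3,-1)).
General solution: C_1X_1 + C_2X_2.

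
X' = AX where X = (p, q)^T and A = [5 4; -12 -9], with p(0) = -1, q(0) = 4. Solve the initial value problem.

Coefficient matrix A = [[5, 4], [-12, -9]].
Characteristic polynomial det(A - λI) = λ^2 + 4λ + 3 = 0.
Eigenvalues λ = -3, -1.
For λ=-3: (A-λI) row 1 is [8, 4], so an eigenvector is (1, -2).
For λ=-1: (A-λI) row 1 is [6, 4], so an eigenvector is (2, -3).
General solution: c_1e^(-3t)(1,-2) + c_2e^(-t)(2,-3).
Applying p(0)=-1, q(0)=4 gives c_1=-5, c_2=2.

p(t) = 4e^(-t) - 5e^(-3t), q(t) = -6e^(-t) + 10e^(-3t)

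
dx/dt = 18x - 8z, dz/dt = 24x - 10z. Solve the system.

x(t) = -2c_1e^(6t) - c_2e^(2t), z(t) = -3c_1e^(6t) - 2c_2e^(2t)

Coefficient matrix A = [[18, -8], [24, -10]].
Characteristic polynomial det(A - λI) = λ^2 - 8λ + 12 = 0.
Eigenvalues λ = 6, 2.
For λ=6: (A-λI) row 1 is [12, -8], so an eigenvector is (-2, -3).
For λ=2: (A-λI) row 1 is [16, -8], so an eigenvector is (-1, -2).
General solution: c_1e^(6t)(-2,-3) + c_2e^(2t)(-1,-2).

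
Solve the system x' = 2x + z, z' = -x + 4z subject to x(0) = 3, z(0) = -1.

x(t) = -4te^(3t) + 3e^(3t), z(t) = -4te^(3t) - e^(3t)

Coefficient matrix A = [[2, 1], [-1, 4]].
Characteristic polynomial det(A - λI) = λ^2 - 6λ + 9 = 0.
Single eigenvalue λ = 3 with algebraic multiplicity 2.
Eigenvector v = (1,1); generalized eigenvector w with (A-λI)w=v is (2,3).
General solution: e^(3t)[c_1·v + c_2·(t·v + w)].
Applying x(0)=3, z(0)=-1 gives c_1=11, c_2=-4.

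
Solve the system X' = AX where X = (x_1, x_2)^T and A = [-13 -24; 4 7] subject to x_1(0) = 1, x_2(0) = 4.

x_1(t) = -26e^(-t) + 27e^(-5t), x_2(t) = 13e^(-t) - 9e^(-5t)

Coefficient matrix A = [[-13, -24], [4, 7]].
Characteristic polynomial det(A - λI) = λ^2 + 6λ + 5 = 0.
Eigenvalues λ = -5, -1.
For λ=-5: (A-λI) row 1 is [-8, -24], so an eigenvector is (3, -1).
For λ=-1: (A-λI) row 1 is [-12, -24], so an eigenvector is (2, -1).
General solution: K_1e^(-5t)(3,-1) + K_2e^(-t)(2,-1).
Applying x_1(0)=1, x_2(0)=4 gives K_1=9, K_2=-13.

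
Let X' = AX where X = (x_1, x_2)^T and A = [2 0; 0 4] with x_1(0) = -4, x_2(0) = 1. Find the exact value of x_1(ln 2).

-16

A = [[2,0],[0,4]]; eigenvalues λ = 4, 2.
Eigenvectors: (0,-1) for λ=4, (1,0) for λ=2.
From the initial condition, c_1 = -1, c_2 = -4.
x_1(ln 2) = (-1)(2^4)(0) + (-4)(2^2)(1) = -16.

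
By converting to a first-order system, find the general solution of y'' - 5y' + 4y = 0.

Let x_1 = y, x_2 = y'. Then x_1' = x_2 and x_2' = -4x_1 + 5x_2.
A = [[0,1],[-4,5]]; det(A-λI) = λ^2 - 5λ + 4.
Eigenvalues λ = 1, 4 with eigenvectors (1,1), (1,4).

y(t) = C_1e^(t) + C_2e^(4t)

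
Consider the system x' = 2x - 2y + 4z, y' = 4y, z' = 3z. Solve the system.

Coefficient matrix A = [[2, -2, 4], [0, 4, 0], [0, 0, 3]].
det(A - λI) = 0 gives eigenvalues λ = 3, 4, 2.
For λ=3: eigenvector (4,0,1).
For λ=4: eigenvector (-1,1,0).
For λ=2: eigenvector (1,0,0).
General solution: c_1e^(3t)(4,0,1) + c_2e^(4t)(-1,1,0) + c_3e^(2t)(1,0,0).

x(t) = 4c_1e^(3t) - c_2e^(4t) + c_3e^(2t), y(t) = c_2e^(4t), z(t) = c_1e^(3t)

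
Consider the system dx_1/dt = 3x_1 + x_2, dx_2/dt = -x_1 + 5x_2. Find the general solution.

Coefficient matrix A = [[3, 1], [-1, 5]].
Characteristic polynomial det(A - λI) = λ^2 - 8λ + 16 = 0.
Single eigenvalue λ = 4 with algebraic multiplicity 2.
Eigenvector v = (-1,-1); generalized eigenvector w with (A-λI)w=v is (-1,-2).
General solution: e^(4t)[K_1·v + K_2·(t·v + w)].

x_1(t) = -K_1e^(4t) - K_2te^(4t) - K_2e^(4t), x_2(t) = -K_1e^(4t) - K_2te^(4t) - 2K_2e^(4t)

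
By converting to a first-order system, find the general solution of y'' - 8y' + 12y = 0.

Let x_1 = y, x_2 = y'. Then x_1' = x_2 and x_2' = -12x_1 + 8x_2.
A = [[0,1],[-12,8]]; det(A-λI) = λ^2 - 8λ + 12.
Eigenvalues λ = 2, 6 with eigenvectors (1,2), (1,6).

y(t) = K_1e^(2t) + K_2e^(6t)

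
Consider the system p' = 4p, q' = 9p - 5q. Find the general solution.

Coefficient matrix A = [[4, 0], [9, -5]].
Characteristic polynomial det(A - λI) = λ^2 + λ - 20 = 0.
Eigenvalues λ = -5, 4.
For λ=-5: (A-λI) row 1 is [9, 0], so an eigenvector is (0, 1).
For λ=4: (A-λI) row 2 is [9, -9], so an eigenvector is (-1, -1).
General solution: C_1e^(-5t)(0,1) + C_2e^(4t)(-1,-1).

p(t) = -C_2e^(4t), q(t) = C_1e^(-5t) - C_2e^(4t)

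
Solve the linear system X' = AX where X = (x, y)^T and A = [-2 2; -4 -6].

Coefficient matrix A = [[-2, 2], [-4, -6]].
Characteristic polynomial det(A - λI) = λ^2 + 8λ + 20 = 0.
Eigenvalues λ = -4 ± 2i (complex conjugate pair).
For λ=-4+2i: an eigenvector is (1,-1) - i(0,-1) = (1, -1 + i).
A real fundamental pair from Re and Im of e^((-4+2i)t)v: X_1 = e^(-4t)(cos(2t)·(1,-1) + sin(2t)·(0,-1)), X_2 = e^(-4t)(sin(2t)·(1,-1) - cos(2t)·(0,-1)).
General solution: K_1X_1 + K_2X_2.

x(t) = K_1e^(-4t)cos(2t) + K_2e^(-4t)sin(2t), y(t) = -K_1e^(-4t)sin(2t) - K_1e^(-4t)cos(2t) - K_2e^(-4t)sin(2t) + K_2e^(-4t)cos(2t)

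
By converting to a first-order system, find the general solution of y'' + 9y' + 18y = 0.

y(t) = C_1e^(-3t) + C_2e^(-6t)

Let x_1 = y, x_2 = y'. Then x_1' = x_2 and x_2' = -18x_1 - 9x_2.
A = [[0,1],[-18,-9]]; det(A-λI) = λ^2 + 9λ + 18.
Eigenvalues λ = -3, -6 with eigenvectors (1,-3), (1,-6).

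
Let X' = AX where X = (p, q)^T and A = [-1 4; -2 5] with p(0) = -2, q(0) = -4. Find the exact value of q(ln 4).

A = [[-1,4],[-2,5]]; eigenvalues λ = 1, 3.
Eigenvectors: (2,1) for λ=1, (1,1) for λ=3.
From the initial condition, c_1 = 2, c_2 = -6.
q(ln 4) = (2)(4^1)(1) + (-6)(4^3)(1) = -376.

-376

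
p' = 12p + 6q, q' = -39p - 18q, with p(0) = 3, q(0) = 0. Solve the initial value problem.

p(t) = 15e^(-3t)sin(3t) + 3e^(-3t)cos(3t), q(t) = -39e^(-3t)sin(3t)

Coefficient matrix A = [[12, 6], [-39, -18]].
Characteristic polynomial det(A - λI) = λ^2 + 6λ + 18 = 0.
Eigenvalues λ = -3 ± 3i (complex conjugate pair).
For λ=-3+3i: an eigenvector is (1,-2) - i(1,-3) = (1 - i, -2 + 3i).
A real fundamental pair from Re and Im of e^((-3+3i)t)v: X_1 = e^(-3t)(cos(3t)·(1,-2) + sin(3t)·(1,-3)), X_2 = e^(-3t)(sin(3t)·(1,-2) - cos(3t)·(1,-3)).
General solution: c_1X_1 + c_2X_2.
Applying p(0)=3, q(0)=0 gives c_1=9, c_2=6.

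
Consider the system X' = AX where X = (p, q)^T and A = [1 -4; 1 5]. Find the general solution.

p(t) = 2C_1e^(3t) + 2C_2te^(3t) + C_2e^(3t), q(t) = -C_1e^(3t) - C_2te^(3t) - C_2e^(3t)

Coefficient matrix A = [[1, -4], [1, 5]].
Characteristic polynomial det(A - λI) = λ^2 - 6λ + 9 = 0.
Single eigenvalue λ = 3 with algebraic multiplicity 2.
Eigenvector v = (2,-1); generalized eigenvector w with (A-λI)w=v is (1,-1).
General solution: e^(3t)[C_1·v + C_2·(t·v + w)].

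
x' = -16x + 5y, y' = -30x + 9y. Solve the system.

Coefficient matrix A = [[-16, 5], [-30, 9]].
Characteristic polynomial det(A - λI) = λ^2 + 7λ + 6 = 0.
Eigenvalues λ = -6, -1.
For λ=-6: (A-λI) row 1 is [-10, 5], so an eigenvector is (-1, -2).
For λ=-1: (A-λI) row 1 is [-15, 5], so an eigenvector is (-1, -3).
General solution: K_1e^(-6t)(-1,-2) + K_2e^(-t)(-1,-3).

x(t) = -K_1e^(-6t) - K_2e^(-t), y(t) = -2K_1e^(-6t) - 3K_2e^(-t)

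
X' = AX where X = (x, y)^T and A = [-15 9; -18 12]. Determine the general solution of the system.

x(t) = -K_1e^(-6t) - K_2e^(3t), y(t) = -K_1e^(-6t) - 2K_2e^(3t)

Coefficient matrix A = [[-15, 9], [-18, 12]].
Characteristic polynomial det(A - λI) = λ^2 + 3λ - 18 = 0.
Eigenvalues λ = -6, 3.
For λ=-6: (A-λI) row 1 is [-9, 9], so an eigenvector is (-1, -1).
For λ=3: (A-λI) row 1 is [-18, 9], so an eigenvector is (-1, -2).
General solution: K_1e^(-6t)(-1,-1) + K_2e^(3t)(-1,-2).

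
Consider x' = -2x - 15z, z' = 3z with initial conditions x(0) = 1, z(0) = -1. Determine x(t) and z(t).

x(t) = 3e^(3t) - 2e^(-2t), z(t) = -e^(3t)

Coefficient matrix A = [[-2, -15], [0, 3]].
Characteristic polynomial det(A - λI) = λ^2 - λ - 6 = 0.
Eigenvalues λ = -2, 3.
For λ=-2: (A-λI) row 1 is [0, -15], so an eigenvector is (-1, 0).
For λ=3: (A-λI) row 1 is [-5, -15], so an eigenvector is (-3, 1).
General solution: c_1e^(-2t)(-1,0) + c_2e^(3t)(-3,1).
Applying x(0)=1, z(0)=-1 gives c_1=2, c_2=-1.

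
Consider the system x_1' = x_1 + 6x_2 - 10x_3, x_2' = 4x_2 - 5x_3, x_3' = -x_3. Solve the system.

x_1(t) = 2c_1e^(-t) + 2c_2e^(4t) + c_3e^(t), x_2(t) = c_1e^(-t) + c_2e^(4t), x_3(t) = c_1e^(-t)

Coefficient matrix A = [[1, 6, -10], [0, 4, -5], [0, 0, -1]].
det(A - λI) = 0 gives eigenvalues λ = -1, 4, 1.
For λ=-1: eigenvector (2,1,1).
For λ=4: eigenvector (2,1,0).
For λ=1: eigenvector (1,0,0).
General solution: c_1e^(-t)(2,1,1) + c_2e^(4t)(2,1,0) + c_3e^(t)(1,0,0).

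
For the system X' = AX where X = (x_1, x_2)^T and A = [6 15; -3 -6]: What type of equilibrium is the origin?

center

A = [[6,15],[-3,-6]]; det(A-λI) = λ^2 + 9.
λ = 0 ± 3i: zero real part.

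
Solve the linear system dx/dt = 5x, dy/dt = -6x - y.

Coefficient matrix A = [[5, 0], [-6, -1]].
Characteristic polynomial det(A - λI) = λ^2 - 4λ - 5 = 0.
Eigenvalues λ = -1, 5.
For λ=-1: (A-λI) row 1 is [6, 0], so an eigenvector is (0, 1).
For λ=5: (A-λI) row 2 is [-6, -6], so an eigenvector is (1, -1).
General solution: C_1e^(-t)(0,1) + C_2e^(5t)(1,-1).

x(t) = C_2e^(5t), y(t) = C_1e^(-t) - C_2e^(5t)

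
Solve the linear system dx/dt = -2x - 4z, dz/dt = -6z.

x(t) = -c_1e^(-6t) + c_2e^(-2t), z(t) = -c_1e^(-6t)

Coefficient matrix A = [[-2, -4], [0, -6]].
Characteristic polynomial det(A - λI) = λ^2 + 8λ + 12 = 0.
Eigenvalues λ = -6, -2.
For λ=-6: (A-λI) row 1 is [4, -4], so an eigenvector is (-1, -1).
For λ=-2: (A-λI) row 1 is [0, -4], so an eigenvector is (1, 0).
General solution: c_1e^(-6t)(-1,-1) + c_2e^(-2t)(1,0).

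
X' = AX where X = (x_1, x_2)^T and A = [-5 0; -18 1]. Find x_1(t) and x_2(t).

x_1(t) = -C_2e^(-5t), x_2(t) = C_1e^(t) - 3C_2e^(-5t)

Coefficient matrix A = [[-5, 0], [-18, 1]].
Characteristic polynomial det(A - λI) = λ^2 + 4λ - 5 = 0.
Eigenvalues λ = 1, -5.
For λ=1: (A-λI) row 1 is [-6, 0], so an eigenvector is (0, 1).
For λ=-5: (A-λI) row 2 is [-18, 6], so an eigenvector is (-1, -3).
General solution: C_1e^(t)(0,1) + C_2e^(-5t)(-1,-3).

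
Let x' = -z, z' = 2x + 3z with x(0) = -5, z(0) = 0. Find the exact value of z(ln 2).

-20

A = [[0,-1],[2,3]]; eigenvalues λ = 2, 1.
Eigenvectors: (1,-2) for λ=2, (1,-1) for λ=1.
From the initial condition, c_1 = 5, c_2 = -10.
z(ln 2) = (5)(2^2)(-2) + (-10)(2^1)(-1) = -20.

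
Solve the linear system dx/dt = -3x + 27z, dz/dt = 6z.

Coefficient matrix A = [[-3, 27], [0, 6]].
Characteristic polynomial det(A - λI) = λ^2 - 3λ - 18 = 0.
Eigenvalues λ = 6, -3.
For λ=6: (A-λI) row 1 is [-9, 27], so an eigenvector is (3, 1).
For λ=-3: (A-λI) row 1 is [0, 27], so an eigenvector is (1, 0).
General solution: c_1e^(6t)(3,1) + c_2e^(-3t)(1,0).

x(t) = 3c_1e^(6t) + c_2e^(-3t), z(t) = c_1e^(6t)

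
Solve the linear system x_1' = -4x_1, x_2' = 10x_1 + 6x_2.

x_1(t) = C_1e^(-4t), x_2(t) = -C_1e^(-4t) - C_2e^(6t)

Coefficient matrix A = [[-4, 0], [10, 6]].
Characteristic polynomial det(A - λI) = λ^2 - 2λ - 24 = 0.
Eigenvalues λ = -4, 6.
For λ=-4: (A-λI) row 2 is [10, 10], so an eigenvector is (1, -1).
For λ=6: (A-λI) row 1 is [-10, 0], so an eigenvector is (0, -1).
General solution: C_1e^(-4t)(1,-1) + C_2e^(6t)(0,-1).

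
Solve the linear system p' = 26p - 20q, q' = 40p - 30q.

Coefficient matrix A = [[26, -20], [40, -30]].
Characteristic polynomial det(A - λI) = λ^2 + 4λ + 20 = 0.
Eigenvalues λ = -2 ± 4i (complex conjugate pair).
For λ=-2+4i: an eigenvector is (2,3) - i(-1,-1) = (2 + i, 3 + i).
A real fundamental pair from Re and Im of e^((-2+4i)t)v: X_1 = e^(-2t)(cos(4t)·(2,3) + sin(4t)·(-1,-1)), X_2 = e^(-2t)(sin(4t)·(2,3) - cos(4t)·(-1,-1)).
General solution: c_1X_1 + c_2X_2.

p(t) = -c_1e^(-2t)sin(4t) + 2c_1e^(-2t)cos(4t) + 2c_2e^(-2t)sin(4t) + c_2e^(-2t)cos(4t), q(t) = -c_1e^(-2t)sin(4t) + 3c_1e^(-2t)cos(4t) + 3c_2e^(-2t)sin(4t) + c_2e^(-2t)cos(4t)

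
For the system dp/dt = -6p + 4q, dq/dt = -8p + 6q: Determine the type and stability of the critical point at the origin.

A = [[-6,4],[-8,6]]; det(A-λI) = λ^2 - 4.
λ = 2, -2: opposite signs.

saddle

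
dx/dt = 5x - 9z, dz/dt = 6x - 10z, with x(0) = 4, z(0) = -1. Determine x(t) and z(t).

Coefficient matrix A = [[5, -9], [6, -10]].
Characteristic polynomial det(A - λI) = λ^2 + 5λ + 4 = 0.
Eigenvalues λ = -4, -1.
For λ=-4: (A-λI) row 1 is [9, -9], so an eigenvector is (-1, -1).
For λ=-1: (A-λI) row 1 is [6, -9], so an eigenvector is (-3, -2).
General solution: c_1e^(-4t)(-1,-1) + c_2e^(-t)(-3,-2).
Applying x(0)=4, z(0)=-1 gives c_1=11, c_2=-5.

x(t) = 15e^(-t) - 11e^(-4t), z(t) = 10e^(-t) - 11e^(-4t)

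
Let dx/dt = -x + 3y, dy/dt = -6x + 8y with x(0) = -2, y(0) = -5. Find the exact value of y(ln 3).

-1449

A = [[-1,3],[-6,8]]; eigenvalues λ = 2, 5.
Eigenvectors: (-1,-1) for λ=2, (1,2) for λ=5.
From the initial condition, c_1 = -1, c_2 = -3.
y(ln 3) = (-1)(3^2)(-1) + (-3)(3^5)(2) = -1449.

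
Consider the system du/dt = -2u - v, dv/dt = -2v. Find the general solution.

Coefficient matrix A = [[-2, -1], [0, -2]].
Characteristic polynomial det(A - λI) = λ^2 + 4λ + 4 = 0.
Single eigenvalue λ = -2 with algebraic multiplicity 2.
Eigenvector v = (-1,0); generalized eigenvector w with (A-λI)w=v is (-2,1).
General solution: e^(-2t)[c_1·v + c_2·(t·v + w)].

u(t) = -c_1e^(-2t) - c_2te^(-2t) - 2c_2e^(-2t), v(t) = c_2e^(-2t)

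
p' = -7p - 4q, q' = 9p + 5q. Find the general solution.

Coefficient matrix A = [[-7, -4], [9, 5]].
Characteristic polynomial det(A - λI) = λ^2 + 2λ + 1 = 0.
Single eigenvalue λ = -1 with algebraic multiplicity 2.
Eigenvector v = (-2,3); generalized eigenvector w with (A-λI)w=v is (1,-1).
General solution: e^(-t)[C_1·v + C_2·(t·v + w)].

p(t) = -2C_1e^(-t) - 2C_2te^(-t) + C_2e^(-t), q(t) = 3C_1e^(-t) + 3C_2te^(-t) - C_2e^(-t)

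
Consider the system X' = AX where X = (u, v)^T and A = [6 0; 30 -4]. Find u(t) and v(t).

Coefficient matrix A = [[6, 0], [30, -4]].
Characteristic polynomial det(A - λI) = λ^2 - 2λ - 24 = 0.
Eigenvalues λ = 6, -4.
For λ=6: (A-λI) row 2 is [30, -10], so an eigenvector is (1, 3).
For λ=-4: (A-λI) row 1 is [10, 0], so an eigenvector is (0, 1).
General solution: K_1e^(6t)(1,3) + K_2e^(-4t)(0,1).

u(t) = K_1e^(6t), v(t) = 3K_1e^(6t) + K_2e^(-4t)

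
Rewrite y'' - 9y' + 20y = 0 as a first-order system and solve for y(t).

y(t) = C_1e^(5t) + C_2e^(4t)

Let x_1 = y, x_2 = y'. Then x_1' = x_2 and x_2' = -20x_1 + 9x_2.
A = [[0,1],[-20,9]]; det(A-λI) = λ^2 - 9λ + 20.
Eigenvalues λ = 5, 4 with eigenvectors (1,5), (1,4).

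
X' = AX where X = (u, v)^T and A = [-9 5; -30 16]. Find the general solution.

Coefficient matrix A = [[-9, 5], [-30, 16]].
Characteristic polynomial det(A - λI) = λ^2 - 7λ + 6 = 0.
Eigenvalues λ = 1, 6.
For λ=1: (A-λI) row 1 is [-10, 5], so an eigenvector is (-1, -2).
For λ=6: (A-λI) row 1 is [-15, 5], so an eigenvector is (-1, -3).
General solution: K_1e^(t)(-1,-2) + K_2e^(6t)(-1,-3).

u(t) = -K_1e^(t) - K_2e^(6t), v(t) = -2K_1e^(t) - 3K_2e^(6t)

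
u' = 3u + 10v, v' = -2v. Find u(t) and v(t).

Coefficient matrix A = [[3, 10], [0, -2]].
Characteristic polynomial det(A - λI) = λ^2 - λ - 6 = 0.
Eigenvalues λ = 3, -2.
For λ=3: (A-λI) row 1 is [0, 10], so an eigenvector is (1, 0).
For λ=-2: (A-λI) row 1 is [5, 10], so an eigenvector is (2, -1).
General solution: K_1e^(3t)(1,0) + K_2e^(-2t)(2,-1).

u(t) = K_1e^(3t) + 2K_2e^(-2t), v(t) = -K_2e^(-2t)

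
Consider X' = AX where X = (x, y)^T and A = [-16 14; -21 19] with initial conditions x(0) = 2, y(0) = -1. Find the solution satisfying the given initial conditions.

x(t) = -6e^(5t) + 8e^(-2t), y(t) = -9e^(5t) + 8e^(-2t)

Coefficient matrix A = [[-16, 14], [-21, 19]].
Characteristic polynomial det(A - λI) = λ^2 - 3λ - 10 = 0.
Eigenvalues λ = 5, -2.
For λ=5: (A-λI) row 1 is [-21, 14], so an eigenvector is (2, 3).
For λ=-2: (A-λI) row 1 is [-14, 14], so an eigenvector is (-1, -1).
General solution: c_1e^(5t)(2,3) + c_2e^(-2t)(-1,-1).
Applying x(0)=2, y(0)=-1 gives c_1=-3, c_2=-8.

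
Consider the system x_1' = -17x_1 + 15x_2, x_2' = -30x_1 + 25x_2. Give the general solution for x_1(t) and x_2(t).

x_1(t) = -2c_1e^(4t)sin(3t) + c_1e^(4t)cos(3t) + c_2e^(4t)sin(3t) + 2c_2e^(4t)cos(3t), x_2(t) = -3c_1e^(4t)sin(3t) + c_1e^(4t)cos(3t) + c_2e^(4t)sin(3t) + 3c_2e^(4t)cos(3t)

Coefficient matrix A = [[-17, 15], [-30, 25]].
Characteristic polynomial det(A - λI) = λ^2 - 8λ + 25 = 0.
Eigenvalues λ = 4 ± 3i (complex conjugate pair).
For λ=4+3i: an eigenvector is (1,1) - i(-2,-3) = (1 + 2i, 1 + 3i).
A real fundamental pair from Re and Im of e^((4+3i)t)v: X_1 = e^(4t)(cos(3t)·(1,1) + sin(3t)·(-2,-3)), X_2 = e^(4t)(sin(3t)·(1,1) - cos(3t)·(-2,-3)).
General solution: c_1X_1 + c_2X_2.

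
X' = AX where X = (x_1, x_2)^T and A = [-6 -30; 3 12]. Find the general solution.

x_1(t) = -3C_1e^(3t)sin(3t) + C_1e^(3t)cos(3t) + C_2e^(3t)sin(3t) + 3C_2e^(3t)cos(3t), x_2(t) = C_1e^(3t)sin(3t) - C_2e^(3t)cos(3t)

Coefficient matrix A = [[-6, -30], [3, 12]].
Characteristic polynomial det(A - λI) = λ^2 - 6λ + 18 = 0.
Eigenvalues λ = 3 ± 3i (complex conjugate pair).
For λ=3+3i: an eigenvector is (1,0) - i(-3,1) = (1 + 3i, 0 - i).
A real fundamental pair from Re and Im of e^((3+3i)t)v: X_1 = e^(3t)(cos(3t)·(1,0) + sin(3t)·(-3,1)), X_2 = e^(3t)(sin(3t)·(1,0) - cos(3t)·(-3,1)).
General solution: C_1X_1 + C_2X_2.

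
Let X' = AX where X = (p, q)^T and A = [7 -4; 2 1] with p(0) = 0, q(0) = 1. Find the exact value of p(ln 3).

-432

A = [[7,-4],[2,1]]; eigenvalues λ = 3, 5.
Eigenvectors: (-1,-1) for λ=3, (-2,-1) for λ=5.
From the initial condition, c_1 = -2, c_2 = 1.
p(ln 3) = (-2)(3^3)(-1) + (1)(3^5)(-2) = -432.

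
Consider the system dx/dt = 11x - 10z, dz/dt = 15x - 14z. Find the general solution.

x(t) = -2c_1e^(-4t) - c_2e^(t), z(t) = -3c_1e^(-4t) - c_2e^(t)

Coefficient matrix A = [[11, -10], [15, -14]].
Characteristic polynomial det(A - λI) = λ^2 + 3λ - 4 = 0.
Eigenvalues λ = -4, 1.
For λ=-4: (A-λI) row 1 is [15, -10], so an eigenvector is (-2, -3).
For λ=1: (A-λI) row 1 is [10, -10], so an eigenvector is (-1, -1).
General solution: c_1e^(-4t)(-2,-3) + c_2e^(t)(-1,-1).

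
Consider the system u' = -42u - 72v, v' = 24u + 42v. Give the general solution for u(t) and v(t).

Coefficient matrix A = [[-42, -72], [24, 42]].
Characteristic polynomial det(A - λI) = λ^2 - 36 = 0.
Eigenvalues λ = -6, 6.
For λ=-6: (A-λI) row 1 is [-36, -72], so an eigenvector is (2, -1).
For λ=6: (A-λI) row 1 is [-48, -72], so an eigenvector is (3, -2).
General solution: c_1e^(-6t)(2,-1) + c_2e^(6t)(3,-2).

u(t) = 2c_1e^(-6t) + 3c_2e^(6t), v(t) = -c_1e^(-6t) - 2c_2e^(6t)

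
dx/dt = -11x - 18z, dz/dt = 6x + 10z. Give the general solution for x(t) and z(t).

x(t) = -3K_1e^(t) - 2K_2e^(-2t), z(t) = 2K_1e^(t) + K_2e^(-2t)

Coefficient matrix A = [[-11, -18], [6, 10]].
Characteristic polynomial det(A - λI) = λ^2 + λ - 2 = 0.
Eigenvalues λ = 1, -2.
For λ=1: (A-λI) row 1 is [-12, -18], so an eigenvector is (-3, 2).
For λ=-2: (A-λI) row 1 is [-9, -18], so an eigenvector is (-2, 1).
General solution: K_1e^(t)(-3,2) + K_2e^(-2t)(-2,1).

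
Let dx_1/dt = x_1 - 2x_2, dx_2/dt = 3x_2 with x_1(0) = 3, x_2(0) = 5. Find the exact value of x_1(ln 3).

-111

A = [[1,-2],[0,3]]; eigenvalues λ = 1, 3.
Eigenvectors: (1,0) for λ=1, (-1,1) for λ=3.
From the initial condition, c_1 = 8, c_2 = 5.
x_1(ln 3) = (8)(3^1)(1) + (5)(3^3)(-1) = -111.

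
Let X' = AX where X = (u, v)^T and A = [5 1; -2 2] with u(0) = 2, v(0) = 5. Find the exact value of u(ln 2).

A = [[5,1],[-2,2]]; eigenvalues λ = 3, 4.
Eigenvectors: (-1,2) for λ=3, (1,-1) for λ=4.
From the initial condition, c_1 = 7, c_2 = 9.
u(ln 2) = (7)(2^3)(-1) + (9)(2^4)(1) = 88.

88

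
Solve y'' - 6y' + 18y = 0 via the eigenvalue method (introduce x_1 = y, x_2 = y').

Let x_1 = y, x_2 = y'. Then x_1' = x_2 and x_2' = -18x_1 + 6x_2.
A = [[0,1],[-18,6]]; det(A-λI) = λ^2 - 6λ + 18.
Eigenvalues λ = 3 ± 3i.

y(t) = C_1e^(3t)cos(3t) + C_2e^(3t)sin(3t)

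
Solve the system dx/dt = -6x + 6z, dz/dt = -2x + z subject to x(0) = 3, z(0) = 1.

Coefficient matrix A = [[-6, 6], [-2, 1]].
Characteristic polynomial det(A - λI) = λ^2 + 5λ + 6 = 0.
Eigenvalues λ = -2, -3.
For λ=-2: (A-λI) row 1 is [-4, 6], so an eigenvector is (3, 2).
For λ=-3: (A-λI) row 1 is [-3, 6], so an eigenvector is (2, 1).
General solution: C_1e^(-2t)(3,2) + C_2e^(-3t)(2,1).
Applying x(0)=3, z(0)=1 gives C_1=-1, C_2=3.

x(t) = -3e^(-2t) + 6e^(-3t), z(t) = -2e^(-2t) + 3e^(-3t)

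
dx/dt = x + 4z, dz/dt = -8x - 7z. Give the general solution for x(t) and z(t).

x(t) = -K_1e^(-3t)sin(4t) + K_2e^(-3t)cos(4t), z(t) = K_1e^(-3t)sin(4t) - K_1e^(-3t)cos(4t) - K_2e^(-3t)sin(4t) - K_2e^(-3t)cos(4t)

Coefficient matrix A = [[1, 4], [-8, -7]].
Characteristic polynomial det(A - λI) = λ^2 + 6λ + 25 = 0.
Eigenvalues λ = -3 ± 4i (complex conjugate pair).
For λ=-3+4i: an eigenvector is (0,-1) - i(-1,1) = (0 + i, -1 - i).
A real fundamental pair from Re and Im of e^((-3+4i)t)v: X_1 = e^(-3t)(cos(4t)·(0,-1) + sin(4t)·(-1,1)), X_2 = e^(-3t)(sin(4t)·(0,-1) - cos(4t)·(-1,1)).
General solution: K_1X_1 + K_2X_2.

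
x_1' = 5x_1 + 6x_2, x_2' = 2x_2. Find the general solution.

Coefficient matrix A = [[5, 6], [0, 2]].
Characteristic polynomial det(A - λI) = λ^2 - 7λ + 10 = 0.
Eigenvalues λ = 2, 5.
For λ=2: (A-λI) row 1 is [3, 6], so an eigenvector is (-2, 1).
For λ=5: (A-λI) row 1 is [0, 6], so an eigenvector is (1, 0).
General solution: c_1e^(2t)(-2,1) + c_2e^(5t)(1,0).

x_1(t) = -2c_1e^(2t) + c_2e^(5t), x_2(t) = c_1e^(2t)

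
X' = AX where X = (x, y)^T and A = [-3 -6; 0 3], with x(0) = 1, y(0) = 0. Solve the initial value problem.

x(t) = e^(-3t), y(t) = 0

Coefficient matrix A = [[-3, -6], [0, 3]].
Characteristic polynomial det(A - λI) = λ^2 - 9 = 0.
Eigenvalues λ = -3, 3.
For λ=-3: (A-λI) row 1 is [0, -6], so an eigenvector is (1, 0).
For λ=3: (A-λI) row 1 is [-6, -6], so an eigenvector is (1, -1).
General solution: c_1e^(-3t)(1,0) + c_2e^(3t)(1,-1).
Applying x(0)=1, y(0)=0 gives c_1=1, c_2=0.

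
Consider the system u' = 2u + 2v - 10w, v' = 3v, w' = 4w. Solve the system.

u(t) = 2C_1e^(3t) + C_2e^(2t) - 5C_3e^(4t), v(t) = C_1e^(3t), w(t) = C_3e^(4t)

Coefficient matrix A = [[2, 2, -10], [0, 3, 0], [0, 0, 4]].
det(A - λI) = 0 gives eigenvalues λ = 3, 2, 4.
For λ=3: eigenvector (2,1,0).
For λ=2: eigenvector (1,0,0).
For λ=4: eigenvector (-5,0,1).
General solution: C_1e^(3t)(2,1,0) + C_2e^(2t)(1,0,0) + C_3e^(4t)(-5,0,1).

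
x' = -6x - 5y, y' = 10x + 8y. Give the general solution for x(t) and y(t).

x(t) = -c_1e^(t)sin(t) - 2c_1e^(t)cos(t) - 2c_2e^(t)sin(t) + c_2e^(t)cos(t), y(t) = c_1e^(t)sin(t) + 3c_1e^(t)cos(t) + 3c_2e^(t)sin(t) - c_2e^(t)cos(t)

Coefficient matrix A = [[-6, -5], [10, 8]].
Characteristic polynomial det(A - λI) = λ^2 - 2λ + 2 = 0.
Eigenvalues λ = 1 ± i (complex conjugate pair).
For λ=1+i: an eigenvector is (-2,3) - i(-1,1) = (-2 + i, 3 - i).
A real fundamental pair from Re and Im of e^((1+i)t)v: X_1 = e^(t)(cos(t)·(-2,3) + sin(t)·(-1,1)), X_2 = e^(t)(sin(t)·(-2,3) - cos(t)·(-1,1)).
General solution: c_1X_1 + c_2X_2.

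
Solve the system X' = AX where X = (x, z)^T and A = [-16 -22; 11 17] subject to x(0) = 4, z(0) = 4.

x(t) = -12e^(6t) + 16e^(-5t), z(t) = 12e^(6t) - 8e^(-5t)

Coefficient matrix A = [[-16, -22], [11, 17]].
Characteristic polynomial det(A - λI) = λ^2 - λ - 30 = 0.
Eigenvalues λ = -5, 6.
For λ=-5: (A-λI) row 1 is [-11, -22], so an eigenvector is (2, -1).
For λ=6: (A-λI) row 1 is [-22, -22], so an eigenvector is (1, -1).
General solution: K_1e^(-5t)(2,-1) + K_2e^(6t)(1,-1).
Applying x(0)=4, z(0)=4 gives K_1=8, K_2=-12.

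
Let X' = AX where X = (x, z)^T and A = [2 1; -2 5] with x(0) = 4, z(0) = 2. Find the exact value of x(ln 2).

16

A = [[2,1],[-2,5]]; eigenvalues λ = 3, 4.
Eigenvectors: (1,1) for λ=3, (-1,-2) for λ=4.
From the initial condition, c_1 = 6, c_2 = 2.
x(ln 2) = (6)(2^3)(1) + (2)(2^4)(-1) = 16.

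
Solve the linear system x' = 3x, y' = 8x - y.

x(t) = c_2e^(3t), y(t) = -c_1e^(-t) + 2c_2e^(3t)

Coefficient matrix A = [[3, 0], [8, -1]].
Characteristic polynomial det(A - λI) = λ^2 - 2λ - 3 = 0.
Eigenvalues λ = -1, 3.
For λ=-1: (A-λI) row 1 is [4, 0], so an eigenvector is (0, -1).
For λ=3: (A-λI) row 2 is [8, -4], so an eigenvector is (1, 2).
General solution: c_1e^(-t)(0,-1) + c_2e^(3t)(1,2).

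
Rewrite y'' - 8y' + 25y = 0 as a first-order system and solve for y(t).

Let x_1 = y, x_2 = y'. Then x_1' = x_2 and x_2' = -25x_1 + 8x_2.
A = [[0,1],[-25,8]]; det(A-λI) = λ^2 - 8λ + 25.
Eigenvalues λ = 4 ± 3i.

y(t) = K_1e^(4t)cos(3t) + K_2e^(4t)sin(3t)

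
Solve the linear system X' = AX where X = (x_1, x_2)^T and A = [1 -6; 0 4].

x_1(t) = 2C_1e^(4t) - C_2e^(t), x_2(t) = -C_1e^(4t)

Coefficient matrix A = [[1, -6], [0, 4]].
Characteristic polynomial det(A - λI) = λ^2 - 5λ + 4 = 0.
Eigenvalues λ = 4, 1.
For λ=4: (A-λI) row 1 is [-3, -6], so an eigenvector is (2, -1).
For λ=1: (A-λI) row 1 is [0, -6], so an eigenvector is (-1, 0).
General solution: C_1e^(4t)(2,-1) + C_2e^(t)(-1,0).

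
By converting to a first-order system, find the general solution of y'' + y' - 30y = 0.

y(t) = c_1e^(-6t) + c_2e^(5t)

Let x_1 = y, x_2 = y'. Then x_1' = x_2 and x_2' = 30x_1 - x_2.
A = [[0,1],[30,-1]]; det(A-λI) = λ^2 + λ - 30.
Eigenvalues λ = -6, 5 with eigenvectors (1,-6), (1,5).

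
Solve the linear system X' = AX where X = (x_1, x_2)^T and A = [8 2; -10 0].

Coefficient matrix A = [[8, 2], [-10, 0]].
Characteristic polynomial det(A - λI) = λ^2 - 8λ + 20 = 0.
Eigenvalues λ = 4 ± 2i (complex conjugate pair).
For λ=4+2i: an eigenvector is (1,-2) - i(0,-1) = (1, -2 + i).
A real fundamental pair from Re and Im of e^((4+2i)t)v: X_1 = e^(4t)(cos(2t)·(1,-2) + sin(2t)·(0,-1)), X_2 = e^(4t)(sin(2t)·(1,-2) - cos(2t)·(0,-1)).
General solution: C_1X_1 + C_2X_2.

x_1(t) = C_1e^(4t)cos(2t) + C_2e^(4t)sin(2t), x_2(t) = -C_1e^(4t)sin(2t) - 2C_1e^(4t)cos(2t) - 2C_2e^(4t)sin(2t) + C_2e^(4t)cos(2t)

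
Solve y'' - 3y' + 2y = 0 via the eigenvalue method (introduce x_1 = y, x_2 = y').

Let x_1 = y, x_2 = y'. Then x_1' = x_2 and x_2' = -2x_1 + 3x_2.
A = [[0,1],[-2,3]]; det(A-λI) = λ^2 - 3λ + 2.
Eigenvalues λ = 2, 1 with eigenvectors (1,2), (1,1).

y(t) = K_1e^(2t) + K_2e^(t)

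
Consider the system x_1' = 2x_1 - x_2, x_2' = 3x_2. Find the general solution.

Coefficient matrix A = [[2, -1], [0, 3]].
Characteristic polynomial det(A - λI) = λ^2 - 5λ + 6 = 0.
Eigenvalues λ = 3, 2.
For λ=3: (A-λI) row 1 is [-1, -1], so an eigenvector is (1, -1).
For λ=2: (A-λI) row 1 is [0, -1], so an eigenvector is (1, 0).
General solution: c_1e^(3t)(1,-1) + c_2e^(2t)(1,0).

x_1(t) = c_1e^(3t) + c_2e^(2t), x_2(t) = -c_1e^(3t)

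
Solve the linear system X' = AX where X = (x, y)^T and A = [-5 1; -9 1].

Coefficient matrix A = [[-5, 1], [-9, 1]].
Characteristic polynomial det(A - λI) = λ^2 + 4λ + 4 = 0.
Single eigenvalue λ = -2 with algebraic multiplicity 2.
Eigenvector v = (-1,-3); generalized eigenvector w with (A-λI)w=v is (0,-1).
General solution: e^(-2t)[c_1·v + c_2·(t·v + w)].

x(t) = -c_1e^(-2t) - c_2te^(-2t), y(t) = -3c_1e^(-2t) - 3c_2te^(-2t) - c_2e^(-2t)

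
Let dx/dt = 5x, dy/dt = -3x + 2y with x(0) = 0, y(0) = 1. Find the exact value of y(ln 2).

4

A = [[5,0],[-3,2]]; eigenvalues λ = 2, 5.
Eigenvectors: (0,-1) for λ=2, (1,-1) for λ=5.
From the initial condition, c_1 = -1, c_2 = 0.
y(ln 2) = (-1)(2^2)(-1) + (0)(2^5)(-1) = 4.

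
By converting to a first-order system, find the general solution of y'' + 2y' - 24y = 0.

y(t) = C_1e^(-6t) + C_2e^(4t)

Let x_1 = y, x_2 = y'. Then x_1' = x_2 and x_2' = 24x_1 - 2x_2.
A = [[0,1],[24,-2]]; det(A-λI) = λ^2 + 2λ - 24.
Eigenvalues λ = -6, 4 with eigenvectors (1,-6), (1,4).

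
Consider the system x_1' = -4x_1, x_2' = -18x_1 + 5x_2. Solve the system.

x_1(t) = -c_2e^(-4t), x_2(t) = c_1e^(5t) - 2c_2e^(-4t)

Coefficient matrix A = [[-4, 0], [-18, 5]].
Characteristic polynomial det(A - λI) = λ^2 - λ - 20 = 0.
Eigenvalues λ = 5, -4.
For λ=5: (A-λI) row 1 is [-9, 0], so an eigenvector is (0, 1).
For λ=-4: (A-λI) row 2 is [-18, 9], so an eigenvector is (-1, -2).
General solution: c_1e^(5t)(0,1) + c_2e^(-4t)(-1,-2).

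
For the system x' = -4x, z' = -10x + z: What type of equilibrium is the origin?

saddle

A = [[-4,0],[-10,1]]; det(A-λI) = λ^2 + 3λ - 4.
λ = 1, -4: opposite signs.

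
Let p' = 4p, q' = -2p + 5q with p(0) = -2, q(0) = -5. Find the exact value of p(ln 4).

-512

A = [[4,0],[-2,5]]; eigenvalues λ = 4, 5.
Eigenvectors: (-1,-2) for λ=4, (0,1) for λ=5.
From the initial condition, c_1 = 2, c_2 = -1.
p(ln 4) = (2)(4^4)(-1) + (-1)(4^5)(0) = -512.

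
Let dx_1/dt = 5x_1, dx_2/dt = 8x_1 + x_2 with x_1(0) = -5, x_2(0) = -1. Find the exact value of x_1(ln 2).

A = [[5,0],[8,1]]; eigenvalues λ = 1, 5.
Eigenvectors: (0,-1) for λ=1, (-1,-2) for λ=5.
From the initial condition, c_1 = -9, c_2 = 5.
x_1(ln 2) = (-9)(2^1)(0) + (5)(2^5)(-1) = -160.

-160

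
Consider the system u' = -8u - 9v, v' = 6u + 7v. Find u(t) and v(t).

u(t) = -C_1e^(t) - 3C_2e^(-2t), v(t) = C_1e^(t) + 2C_2e^(-2t)

Coefficient matrix A = [[-8, -9], [6, 7]].
Characteristic polynomial det(A - λI) = λ^2 + λ - 2 = 0.
Eigenvalues λ = 1, -2.
For λ=1: (A-λI) row 1 is [-9, -9], so an eigenvector is (-1, 1).
For λ=-2: (A-λI) row 1 is [-6, -9], so an eigenvector is (-3, 2).
General solution: C_1e^(t)(-1,1) + C_2e^(-2t)(-3,2).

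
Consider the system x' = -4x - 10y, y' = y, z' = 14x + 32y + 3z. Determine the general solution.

Coefficient matrix A = [[-4, -10, 0], [0, 1, 0], [14, 32, 3]].
det(A - λI) = 0 gives eigenvalues λ = -4, 3, 1.
For λ=-4: eigenvector (1,0,-2).
For λ=3: eigenvector (0,0,1).
For λ=1: eigenvector (-2,1,-2).
General solution: c_1e^(-4t)(1,0,-2) + c_2e^(3t)(0,0,1) + c_3e^(t)(-2,1,-2).

x(t) = c_1e^(-4t) - 2c_3e^(t), y(t) = c_3e^(t), z(t) = -2c_1e^(-4t) + c_2e^(3t) - 2c_3e^(t)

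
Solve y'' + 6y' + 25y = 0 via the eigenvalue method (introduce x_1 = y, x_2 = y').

Let x_1 = y, x_2 = y'. Then x_1' = x_2 and x_2' = -25x_1 - 6x_2.
A = [[0,1],[-25,-6]]; det(A-λI) = λ^2 + 6λ + 25.
Eigenvalues λ = -3 ± 4i.

y(t) = C_1e^(-3t)cos(4t) + C_2e^(-3t)sin(4t)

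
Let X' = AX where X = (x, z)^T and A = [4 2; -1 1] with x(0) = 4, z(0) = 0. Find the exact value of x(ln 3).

180

A = [[4,2],[-1,1]]; eigenvalues λ = 2, 3.
Eigenvectors: (1,-1) for λ=2, (-2,1) for λ=3.
From the initial condition, c_1 = -4, c_2 = -4.
x(ln 3) = (-4)(3^2)(1) + (-4)(3^3)(-2) = 180.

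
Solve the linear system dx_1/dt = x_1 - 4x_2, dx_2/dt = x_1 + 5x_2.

x_1(t) = 2C_1e^(3t) + 2C_2te^(3t) - 3C_2e^(3t), x_2(t) = -C_1e^(3t) - C_2te^(3t) + C_2e^(3t)

Coefficient matrix A = [[1, -4], [1, 5]].
Characteristic polynomial det(A - λI) = λ^2 - 6λ + 9 = 0.
Single eigenvalue λ = 3 with algebraic multiplicity 2.
Eigenvector v = (2,-1); generalized eigenvector w with (A-λI)w=v is (-3,1).
General solution: e^(3t)[C_1·v + C_2·(t·v + w)].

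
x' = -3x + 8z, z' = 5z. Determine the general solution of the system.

Coefficient matrix A = [[-3, 8], [0, 5]].
Characteristic polynomial det(A - λI) = λ^2 - 2λ - 15 = 0.
Eigenvalues λ = -3, 5.
For λ=-3: (A-λI) row 1 is [0, 8], so an eigenvector is (-1, 0).
For λ=5: (A-λI) row 1 is [-8, 8], so an eigenvector is (1, 1).
General solution: c_1e^(-3t)(-1,0) + c_2e^(5t)(1,1).

x(t) = -c_1e^(-3t) + c_2e^(5t), z(t) = c_2e^(5t)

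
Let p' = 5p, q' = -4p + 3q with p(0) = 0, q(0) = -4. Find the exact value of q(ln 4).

A = [[5,0],[-4,3]]; eigenvalues λ = 3, 5.
Eigenvectors: (0,1) for λ=3, (-1,2) for λ=5.
From the initial condition, c_1 = -4, c_2 = 0.
q(ln 4) = (-4)(4^3)(1) + (0)(4^5)(2) = -256.

-256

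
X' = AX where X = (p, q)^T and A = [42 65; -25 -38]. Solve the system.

p(t) = -2c_1e^(2t)sin(5t) + 3c_1e^(2t)cos(5t) + 3c_2e^(2t)sin(5t) + 2c_2e^(2t)cos(5t), q(t) = c_1e^(2t)sin(5t) - 2c_1e^(2t)cos(5t) - 2c_2e^(2t)sin(5t) - c_2e^(2t)cos(5t)

Coefficient matrix A = [[42, 65], [-25, -38]].
Characteristic polynomial det(A - λI) = λ^2 - 4λ + 29 = 0.
Eigenvalues λ = 2 ± 5i (complex conjugate pair).
For λ=2+5i: an eigenvector is (3,-2) - i(-2,1) = (3 + 2i, -2 - i).
A real fundamental pair from Re and Im of e^((2+5i)t)v: X_1 = e^(2t)(cos(5t)·(3,-2) + sin(5t)·(-2,1)), X_2 = e^(2t)(sin(5t)·(3,-2) - cos(5t)·(-2,1)).
General solution: c_1X_1 + c_2X_2.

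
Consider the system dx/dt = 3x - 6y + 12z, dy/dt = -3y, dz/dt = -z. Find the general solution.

Coefficient matrix A = [[3, -6, 12], [0, -3, 0], [0, 0, -1]].
det(A - λI) = 0 gives eigenvalues λ = 3, -3, -1.
For λ=3: eigenvector (1,0,0).
For λ=-3: eigenvector (1,1,0).
For λ=-1: eigenvector (3,0,-1).
General solution: c_1e^(3t)(1,0,0) + c_2e^(-3t)(1,1,0) + c_3e^(-t)(3,0,-1).

x(t) = c_1e^(3t) + c_2e^(-3t) + 3c_3e^(-t), y(t) = c_2e^(-3t), z(t) = -c_3e^(-t)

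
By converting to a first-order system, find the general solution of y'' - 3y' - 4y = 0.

Let x_1 = y, x_2 = y'. Then x_1' = x_2 and x_2' = 4x_1 + 3x_2.
A = [[0,1],[4,3]]; det(A-λI) = λ^2 - 3λ - 4.
Eigenvalues λ = 4, -1 with eigenvectors (1,4), (1,-1).

y(t) = C_1e^(4t) + C_2e^(-t)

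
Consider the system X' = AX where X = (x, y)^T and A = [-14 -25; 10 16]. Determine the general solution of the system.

Coefficient matrix A = [[-14, -25], [10, 16]].
Characteristic polynomial det(A - λI) = λ^2 - 2λ + 26 = 0.
Eigenvalues λ = 1 ± 5i (complex conjugate pair).
For λ=1+5i: an eigenvector is (-1,1) - i(-2,1) = (-1 + 2i, 1 - i).
A real fundamental pair from Re and Im of e^((1+5i)t)v: X_1 = e^(t)(cos(5t)·(-1,1) + sin(5t)·(-2,1)), X_2 = e^(t)(sin(5t)·(-1,1) - cos(5t)·(-2,1)).
General solution: c_1X_1 + c_2X_2.

x(t) = -2c_1e^(t)sin(5t) - c_1e^(t)cos(5t) - c_2e^(t)sin(5t) + 2c_2e^(t)cos(5t), y(t) = c_1e^(t)sin(5t) + c_1e^(t)cos(5t) + c_2e^(t)sin(5t) - c_2e^(t)cos(5t)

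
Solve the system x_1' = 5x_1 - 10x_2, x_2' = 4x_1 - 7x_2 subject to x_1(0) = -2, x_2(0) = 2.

x_1(t) = -16e^(-t)sin(2t) - 2e^(-t)cos(2t), x_2(t) = -10e^(-t)sin(2t) + 2e^(-t)cos(2t)

Coefficient matrix A = [[5, -10], [4, -7]].
Characteristic polynomial det(A - λI) = λ^2 + 2λ + 5 = 0.
Eigenvalues λ = -1 ± 2i (complex conjugate pair).
For λ=-1+2i: an eigenvector is (-2,-1) - i(-1,-1) = (-2 + i, -1 + i).
A real fundamental pair from Re and Im of e^((-1+2i)t)v: X_1 = e^(-t)(cos(2t)·(-2,-1) + sin(2t)·(-1,-1)), X_2 = e^(-t)(sin(2t)·(-2,-1) - cos(2t)·(-1,-1)).
General solution: C_1X_1 + C_2X_2.
Applying x_1(0)=-2, x_2(0)=2 gives C_1=4, C_2=6.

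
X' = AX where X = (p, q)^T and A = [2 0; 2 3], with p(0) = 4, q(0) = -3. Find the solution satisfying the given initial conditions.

p(t) = 4e^(2t), q(t) = 5e^(3t) - 8e^(2t)

Coefficient matrix A = [[2, 0], [2, 3]].
Characteristic polynomial det(A - λI) = λ^2 - 5λ + 6 = 0.
Eigenvalues λ = 3, 2.
For λ=3: (A-λI) row 1 is [-1, 0], so an eigenvector is (0, 1).
For λ=2: (A-λI) row 2 is [2, 1], so an eigenvector is (1, -2).
General solution: K_1e^(3t)(0,1) + K_2e^(2t)(1,-2).
Applying p(0)=4, q(0)=-3 gives K_1=5, K_2=4.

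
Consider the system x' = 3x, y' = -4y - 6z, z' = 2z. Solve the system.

x(t) = C_2e^(3t), y(t) = C_1e^(-4t) - C_3e^(2t), z(t) = C_3e^(2t)

Coefficient matrix A = [[3, 0, 0], [0, -4, -6], [0, 0, 2]].
det(A - λI) = 0 gives eigenvalues λ = -4, 3, 2.
For λ=-4: eigenvector (0,1,0).
For λ=3: eigenvector (1,0,0).
For λ=2: eigenvector (0,-1,1).
General solution: C_1e^(-4t)(0,1,0) + C_2e^(3t)(1,0,0) + C_3e^(2t)(0,-1,1).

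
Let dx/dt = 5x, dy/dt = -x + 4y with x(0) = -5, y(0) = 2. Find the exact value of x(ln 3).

-1215

A = [[5,0],[-1,4]]; eigenvalues λ = 5, 4.
Eigenvectors: (-1,1) for λ=5, (0,-1) for λ=4.
From the initial condition, c_1 = 5, c_2 = 3.
x(ln 3) = (5)(3^5)(-1) + (3)(3^4)(0) = -1215.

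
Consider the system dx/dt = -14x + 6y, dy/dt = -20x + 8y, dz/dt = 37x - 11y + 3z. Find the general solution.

Coefficient matrix A = [[-14, 6, 0], [-20, 8, 0], [37, -11, 3]].
det(A - λI) = 0 gives eigenvalues λ = -2, -4, 3.
For λ=-2: eigenvector (-1,-2,3).
For λ=-4: eigenvector (3,5,-8).
For λ=3: eigenvector (0,0,1).
General solution: C_1e^(-2t)(-1,-2,3) + C_2e^(-4t)(3,5,-8) + C_3e^(3t)(0,0,1).

x(t) = -C_1e^(-2t) + 3C_2e^(-4t), y(t) = -2C_1e^(-2t) + 5C_2e^(-4t), z(t) = 3C_1e^(-2t) - 8C_2e^(-4t) + C_3e^(3t)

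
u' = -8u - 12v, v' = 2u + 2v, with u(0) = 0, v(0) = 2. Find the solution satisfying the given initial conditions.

u(t) = -12e^(-2t) + 12e^(-4t), v(t) = 6e^(-2t) - 4e^(-4t)

Coefficient matrix A = [[-8, -12], [2, 2]].
Characteristic polynomial det(A - λI) = λ^2 + 6λ + 8 = 0.
Eigenvalues λ = -4, -2.
For λ=-4: (A-λI) row 1 is [-4, -12], so an eigenvector is (3, -1).
For λ=-2: (A-λI) row 1 is [-6, -12], so an eigenvector is (-2, 1).
General solution: K_1e^(-4t)(3,-1) + K_2e^(-2t)(-2,1).
Applying u(0)=0, v(0)=2 gives K_1=4, K_2=6.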